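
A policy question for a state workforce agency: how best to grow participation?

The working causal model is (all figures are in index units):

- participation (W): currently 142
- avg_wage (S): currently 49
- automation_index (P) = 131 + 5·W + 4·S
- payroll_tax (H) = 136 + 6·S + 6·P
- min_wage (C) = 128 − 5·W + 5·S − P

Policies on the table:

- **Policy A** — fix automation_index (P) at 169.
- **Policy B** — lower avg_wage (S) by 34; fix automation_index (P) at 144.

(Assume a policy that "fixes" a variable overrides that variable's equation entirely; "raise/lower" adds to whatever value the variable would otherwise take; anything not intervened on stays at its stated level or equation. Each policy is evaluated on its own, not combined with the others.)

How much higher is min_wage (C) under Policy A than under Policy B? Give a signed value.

145

Policy A (P := 169):
  W = 142
  S = 49
  P = 169
  C = 128 − 5·142 + 5·49 − 169 = -506
Policy B (S − 34, P := 144):
  W = 142
  S = 49 − 34 = 15
  P = 144
  C = 128 − 5·142 + 5·15 − 144 = -651
C: -506 − (-651) = 145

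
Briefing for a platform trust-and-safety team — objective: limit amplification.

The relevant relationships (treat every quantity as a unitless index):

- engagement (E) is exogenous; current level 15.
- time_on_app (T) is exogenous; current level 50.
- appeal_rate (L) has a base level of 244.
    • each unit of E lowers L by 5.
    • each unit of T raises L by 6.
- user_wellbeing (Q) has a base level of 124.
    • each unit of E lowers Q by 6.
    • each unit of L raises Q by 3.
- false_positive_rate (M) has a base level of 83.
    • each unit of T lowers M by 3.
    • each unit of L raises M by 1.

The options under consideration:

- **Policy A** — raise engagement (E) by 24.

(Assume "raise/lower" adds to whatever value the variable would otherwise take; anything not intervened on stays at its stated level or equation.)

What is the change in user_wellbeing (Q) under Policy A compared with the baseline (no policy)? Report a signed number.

-504

Baseline:
  E = 15
  T = 50
  L = 244 − 5·15 + 6·50 = 469
  Q = 124 − 6·15 + 3·469 = 1441
Policy A (E + 24):
  E = 15 + 24 = 39
  T = 50
  L = 244 − 5·39 + 6·50 = 349
  Q = 124 − 6·39 + 3·349 = 937
Change in Q: 937 − 1441 = -504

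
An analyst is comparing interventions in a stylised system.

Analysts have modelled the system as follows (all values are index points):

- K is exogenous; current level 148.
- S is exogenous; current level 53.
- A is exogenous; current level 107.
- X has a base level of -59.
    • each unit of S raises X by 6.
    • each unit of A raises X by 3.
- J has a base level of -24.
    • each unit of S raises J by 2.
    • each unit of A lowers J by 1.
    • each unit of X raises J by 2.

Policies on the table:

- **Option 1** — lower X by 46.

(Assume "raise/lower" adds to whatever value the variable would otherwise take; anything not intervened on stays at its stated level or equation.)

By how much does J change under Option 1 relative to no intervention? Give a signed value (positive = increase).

-92

Baseline:
  S = 53
  A = 107
  X = -59 + 6·53 + 3·107 = 580
  J = -24 + 2·53 − 107 + 2·580 = 1135
Option 1 (X − 46):
  S = 53
  A = 107
  X = -59 + 6·53 + 3·107 (−46 from intervention) = 534
  J = -24 + 2·53 − 107 + 2·534 = 1043
Change in J: 1043 − 1135 = -92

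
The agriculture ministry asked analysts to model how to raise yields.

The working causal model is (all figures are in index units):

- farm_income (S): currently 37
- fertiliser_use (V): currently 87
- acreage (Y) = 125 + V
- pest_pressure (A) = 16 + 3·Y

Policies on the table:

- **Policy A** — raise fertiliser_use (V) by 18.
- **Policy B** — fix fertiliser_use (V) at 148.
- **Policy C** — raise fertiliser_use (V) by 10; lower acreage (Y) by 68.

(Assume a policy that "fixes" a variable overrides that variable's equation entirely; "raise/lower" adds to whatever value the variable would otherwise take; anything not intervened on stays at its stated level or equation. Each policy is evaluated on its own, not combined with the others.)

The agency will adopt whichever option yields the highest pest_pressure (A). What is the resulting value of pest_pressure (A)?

Policy A (V + 18):
  V = 87 + 18 = 105
  Y = 125 + 105 = 230
  A = 16 + 3·230 = 706
Policy B (V := 148):
  V = 148
  Y = 125 + 148 = 273
  A = 16 + 3·273 = 835
Policy C (V + 10, Y − 68):
  V = 87 + 10 = 97
  Y = 125 + 97 (−68 from intervention) = 154
  A = 16 + 3·154 = 478
Comparing — Policy A: A=706, Policy B: A=835, Policy C: A=478. Highest is 835 (Policy B).

835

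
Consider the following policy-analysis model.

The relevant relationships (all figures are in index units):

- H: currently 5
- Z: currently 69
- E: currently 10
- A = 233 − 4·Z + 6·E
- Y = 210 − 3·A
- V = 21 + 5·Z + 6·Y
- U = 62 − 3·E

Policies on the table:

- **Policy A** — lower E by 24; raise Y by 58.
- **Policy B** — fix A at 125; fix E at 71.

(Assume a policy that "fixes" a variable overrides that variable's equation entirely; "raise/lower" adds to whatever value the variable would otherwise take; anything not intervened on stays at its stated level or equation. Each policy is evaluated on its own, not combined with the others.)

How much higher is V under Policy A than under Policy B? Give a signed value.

4884

Policy A (E − 24, Y + 58):
  Z = 69
  E = 10 − 24 = -14
  A = 233 − 4·69 + 6·(-14) = -127
  Y = 210 − 3·(-127) (+58 from intervention) = 649
  V = 21 + 5·69 + 6·649 = 4260
Policy B (A := 125, E := 71):
  Z = 69
  E = 71
  A = 125
  Y = 210 − 3·125 = -165
  V = 21 + 5·69 + 6·(-165) = -624
V: 4260 − (-624) = 4884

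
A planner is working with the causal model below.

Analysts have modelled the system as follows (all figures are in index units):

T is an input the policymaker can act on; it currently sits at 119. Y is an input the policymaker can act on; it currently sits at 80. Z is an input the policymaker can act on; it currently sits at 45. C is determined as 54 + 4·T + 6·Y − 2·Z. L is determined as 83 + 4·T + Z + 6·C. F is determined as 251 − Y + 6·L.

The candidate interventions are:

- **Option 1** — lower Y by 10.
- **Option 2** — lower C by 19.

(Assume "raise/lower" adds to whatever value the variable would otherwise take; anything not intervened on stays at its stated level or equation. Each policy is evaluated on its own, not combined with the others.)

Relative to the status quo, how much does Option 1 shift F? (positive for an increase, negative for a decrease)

-2150

Baseline:
  T = 119
  Y = 80
  Z = 45
  C = 54 + 4·119 + 6·80 − 2·45 = 920
  L = 83 + 4·119 + 45 + 6·920 = 6124
  F = 251 − 80 + 6·6124 = 36915
Option 1 (Y − 10):
  T = 119
  Y = 80 − 10 = 70
  Z = 45
  C = 54 + 4·119 + 6·70 − 2·45 = 860
  L = 83 + 4·119 + 45 + 6·860 = 5764
  F = 251 − 70 + 6·5764 = 34765
Change in F: 34765 − 36915 = -2150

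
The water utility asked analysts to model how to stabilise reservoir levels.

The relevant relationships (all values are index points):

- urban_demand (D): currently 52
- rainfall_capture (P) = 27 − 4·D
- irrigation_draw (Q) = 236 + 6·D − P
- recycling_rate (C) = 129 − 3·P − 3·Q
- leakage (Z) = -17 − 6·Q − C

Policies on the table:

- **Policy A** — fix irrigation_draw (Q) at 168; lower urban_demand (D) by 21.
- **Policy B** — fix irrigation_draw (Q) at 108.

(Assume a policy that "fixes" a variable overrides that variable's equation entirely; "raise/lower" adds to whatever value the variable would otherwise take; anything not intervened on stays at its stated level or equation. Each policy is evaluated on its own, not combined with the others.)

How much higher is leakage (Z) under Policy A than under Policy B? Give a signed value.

72

Policy A (Q := 168, D − 21):
  D = 52 − 21 = 31
  P = 27 − 4·31 = -97
  Q = 168
  C = 129 − 3·(-97) − 3·168 = -84
  Z = -17 − 6·168 − (-84) = -941
Policy B (Q := 108):
  D = 52
  P = 27 − 4·52 = -181
  Q = 108
  C = 129 − 3·(-181) − 3·108 = 348
  Z = -17 − 6·108 − 348 = -1013
Z: -941 − (-1013) = 72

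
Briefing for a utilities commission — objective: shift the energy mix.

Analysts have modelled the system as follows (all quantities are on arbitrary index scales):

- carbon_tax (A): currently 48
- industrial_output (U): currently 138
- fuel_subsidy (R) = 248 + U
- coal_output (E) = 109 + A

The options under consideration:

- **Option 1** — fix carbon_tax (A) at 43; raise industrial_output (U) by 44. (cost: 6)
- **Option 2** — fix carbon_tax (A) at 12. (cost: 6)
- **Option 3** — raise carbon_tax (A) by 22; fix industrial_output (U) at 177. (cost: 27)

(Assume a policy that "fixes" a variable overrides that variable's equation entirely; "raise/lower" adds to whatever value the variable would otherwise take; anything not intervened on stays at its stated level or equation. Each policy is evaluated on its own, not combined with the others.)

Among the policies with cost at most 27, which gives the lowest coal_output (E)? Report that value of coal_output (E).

121

Option 1 (A := 43, U + 44):
  A = 43
  E = 109 + 43 = 152
Option 2 (A := 12):
  A = 12
  E = 109 + 12 = 121
Option 3 (A + 22, U := 177):
  A = 48 + 22 = 70
  E = 109 + 70 = 179
Comparing — Option 1: E=152, Option 2: E=121, Option 3: E=179. Lowest is 121 (Option 2).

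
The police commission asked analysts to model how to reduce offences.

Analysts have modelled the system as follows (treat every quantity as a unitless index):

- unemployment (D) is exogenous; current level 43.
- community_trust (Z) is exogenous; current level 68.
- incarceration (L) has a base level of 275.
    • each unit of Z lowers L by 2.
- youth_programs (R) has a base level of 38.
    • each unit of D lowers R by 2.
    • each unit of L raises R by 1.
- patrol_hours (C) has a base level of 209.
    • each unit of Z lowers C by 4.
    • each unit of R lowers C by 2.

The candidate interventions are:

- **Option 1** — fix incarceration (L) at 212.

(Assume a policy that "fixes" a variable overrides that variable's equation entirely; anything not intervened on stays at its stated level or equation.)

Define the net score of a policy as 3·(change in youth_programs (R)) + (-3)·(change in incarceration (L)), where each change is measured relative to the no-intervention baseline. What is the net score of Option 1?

Baseline:
  D = 43
  Z = 68
  L = 275 − 2·68 = 139
  R = 38 − 2·43 + 139 = 91
Option 1 (L := 212):
  D = 43
  Z = 68
  L = 212
  R = 38 − 2·43 + 212 = 164
ΔR = 164 − 91 = 73; ΔL = 212 − 139 = 73
Score = 3·73 + (-3)·73 = 0

0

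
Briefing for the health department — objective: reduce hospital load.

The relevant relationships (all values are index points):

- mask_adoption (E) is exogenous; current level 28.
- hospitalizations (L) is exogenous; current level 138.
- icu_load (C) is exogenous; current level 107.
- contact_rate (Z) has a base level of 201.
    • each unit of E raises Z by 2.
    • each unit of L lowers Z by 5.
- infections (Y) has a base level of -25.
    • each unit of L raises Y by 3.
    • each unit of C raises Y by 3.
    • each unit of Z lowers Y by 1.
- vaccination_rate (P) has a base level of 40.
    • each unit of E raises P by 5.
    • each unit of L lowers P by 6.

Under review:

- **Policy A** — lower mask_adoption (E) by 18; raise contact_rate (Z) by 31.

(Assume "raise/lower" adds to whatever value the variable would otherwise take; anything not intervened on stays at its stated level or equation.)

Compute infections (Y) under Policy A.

1148

Policy A (E − 18, Z + 31):
  E = 28 − 18 = 10
  L = 138
  C = 107
  Z = 201 + 2·10 − 5·138 (+31 from intervention) = -438
  Y = -25 + 3·138 + 3·107 − (-438) = 1148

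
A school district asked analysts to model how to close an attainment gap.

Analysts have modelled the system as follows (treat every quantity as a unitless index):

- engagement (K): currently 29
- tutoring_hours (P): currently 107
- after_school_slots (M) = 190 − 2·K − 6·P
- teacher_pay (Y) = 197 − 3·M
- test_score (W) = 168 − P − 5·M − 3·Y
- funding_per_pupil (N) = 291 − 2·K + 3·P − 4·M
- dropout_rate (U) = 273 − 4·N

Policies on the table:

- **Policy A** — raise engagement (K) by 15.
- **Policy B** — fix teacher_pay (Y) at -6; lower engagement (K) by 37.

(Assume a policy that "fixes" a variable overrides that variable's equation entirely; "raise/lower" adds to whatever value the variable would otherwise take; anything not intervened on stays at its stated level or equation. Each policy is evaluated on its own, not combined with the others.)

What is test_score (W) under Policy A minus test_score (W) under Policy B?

Policy A (K + 15):
  K = 29 + 15 = 44
  P = 107
  M = 190 − 2·44 − 6·107 = -540
  Y = 197 − 3·(-540) = 1817
  W = 168 − 107 − 5·(-540) − 3·1817 = -2690
Policy B (Y := -6, K − 37):
  K = 29 − 37 = -8
  P = 107
  M = 190 − 2·(-8) − 6·107 = -436
  Y = -6
  W = 168 − 107 − 5·(-436) − 3·(-6) = 2259
W: -2690 − 2259 = -4949

-4949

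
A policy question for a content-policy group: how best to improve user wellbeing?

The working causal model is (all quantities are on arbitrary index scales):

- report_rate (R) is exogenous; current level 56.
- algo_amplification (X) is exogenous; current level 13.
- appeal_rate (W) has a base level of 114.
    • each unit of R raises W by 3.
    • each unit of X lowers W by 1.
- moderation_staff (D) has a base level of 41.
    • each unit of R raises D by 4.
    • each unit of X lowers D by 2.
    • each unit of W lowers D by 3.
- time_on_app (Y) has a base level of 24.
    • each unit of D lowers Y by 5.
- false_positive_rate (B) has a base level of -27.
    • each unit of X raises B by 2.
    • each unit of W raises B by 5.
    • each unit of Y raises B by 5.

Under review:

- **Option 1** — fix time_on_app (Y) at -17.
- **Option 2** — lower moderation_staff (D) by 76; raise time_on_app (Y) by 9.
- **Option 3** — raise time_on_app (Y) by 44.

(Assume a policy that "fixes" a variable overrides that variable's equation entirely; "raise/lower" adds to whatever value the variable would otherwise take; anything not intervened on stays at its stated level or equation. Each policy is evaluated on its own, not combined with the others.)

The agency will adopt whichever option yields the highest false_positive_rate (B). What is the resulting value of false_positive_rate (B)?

17609

Option 1 (Y := -17):
  R = 56
  X = 13
  W = 114 + 3·56 − 13 = 269
  D = 41 + 4·56 − 2·13 − 3·269 = -568
  Y = -17
  B = -27 + 2·13 + 5·269 + 5·(-17) = 1259
Option 2 (D − 76, Y + 9):
  R = 56
  X = 13
  W = 114 + 3·56 − 13 = 269
  D = 41 + 4·56 − 2·13 − 3·269 (−76 from intervention) = -644
  Y = 24 − 5·(-644) (+9 from intervention) = 3253
  B = -27 + 2·13 + 5·269 + 5·3253 = 17609
Option 3 (Y + 44):
  R = 56
  X = 13
  W = 114 + 3·56 − 13 = 269
  D = 41 + 4·56 − 2·13 − 3·269 = -568
  Y = 24 − 5·(-568) (+44 from intervention) = 2908
  B = -27 + 2·13 + 5·269 + 5·2908 = 15884
Comparing — Option 1: B=1259, Option 2: B=17609, Option 3: B=15884. Highest is 17609 (Option 2).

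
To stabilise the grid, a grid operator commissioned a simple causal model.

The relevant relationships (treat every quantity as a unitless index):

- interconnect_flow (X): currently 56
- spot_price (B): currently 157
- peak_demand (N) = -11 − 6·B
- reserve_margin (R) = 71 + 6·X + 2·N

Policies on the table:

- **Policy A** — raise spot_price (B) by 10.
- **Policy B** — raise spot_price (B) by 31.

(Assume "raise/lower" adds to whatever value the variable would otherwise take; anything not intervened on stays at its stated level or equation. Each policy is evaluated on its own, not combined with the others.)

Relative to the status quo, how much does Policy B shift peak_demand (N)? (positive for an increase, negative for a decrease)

-186

Baseline:
  B = 157
  N = -11 − 6·157 = -953
Policy B (B + 31):
  B = 157 + 31 = 188
  N = -11 − 6·188 = -1139
Change in N: -1139 − (-953) = -186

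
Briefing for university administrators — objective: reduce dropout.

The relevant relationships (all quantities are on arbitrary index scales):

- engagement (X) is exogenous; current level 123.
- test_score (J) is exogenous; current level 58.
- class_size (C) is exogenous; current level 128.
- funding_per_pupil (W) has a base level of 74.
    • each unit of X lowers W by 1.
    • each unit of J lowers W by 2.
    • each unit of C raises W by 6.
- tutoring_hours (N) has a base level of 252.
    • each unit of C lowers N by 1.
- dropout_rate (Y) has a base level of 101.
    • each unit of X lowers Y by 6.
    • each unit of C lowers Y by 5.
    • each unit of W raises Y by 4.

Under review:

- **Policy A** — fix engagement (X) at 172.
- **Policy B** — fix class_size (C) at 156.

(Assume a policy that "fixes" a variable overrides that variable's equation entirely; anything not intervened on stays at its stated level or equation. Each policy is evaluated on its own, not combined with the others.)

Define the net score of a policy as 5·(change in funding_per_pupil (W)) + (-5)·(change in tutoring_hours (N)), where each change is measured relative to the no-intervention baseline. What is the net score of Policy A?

Baseline:
  X = 123
  J = 58
  C = 128
  W = 74 − 123 − 2·58 + 6·128 = 603
  N = 252 − 128 = 124
Policy A (X := 172):
  X = 172
  J = 58
  C = 128
  W = 74 − 172 − 2·58 + 6·128 = 554
  N = 252 − 128 = 124
ΔW = 554 − 603 = -49; ΔN = 124 − 124 = 0
Score = 5·(-49) + (-5)·0 = -245

-245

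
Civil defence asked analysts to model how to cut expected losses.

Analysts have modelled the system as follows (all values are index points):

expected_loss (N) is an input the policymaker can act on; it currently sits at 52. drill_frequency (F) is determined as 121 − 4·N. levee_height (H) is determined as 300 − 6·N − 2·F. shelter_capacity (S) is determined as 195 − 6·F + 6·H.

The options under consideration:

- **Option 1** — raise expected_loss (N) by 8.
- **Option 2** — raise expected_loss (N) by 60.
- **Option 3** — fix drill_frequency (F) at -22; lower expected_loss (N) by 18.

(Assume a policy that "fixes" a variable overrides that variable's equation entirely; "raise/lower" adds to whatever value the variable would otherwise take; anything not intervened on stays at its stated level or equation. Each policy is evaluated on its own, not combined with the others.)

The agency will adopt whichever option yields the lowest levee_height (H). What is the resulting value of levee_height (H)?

140

Option 1 (N + 8):
  N = 52 + 8 = 60
  F = 121 − 4·60 = -119
  H = 300 − 6·60 − 2·(-119) = 178
Option 2 (N + 60):
  N = 52 + 60 = 112
  F = 121 − 4·112 = -327
  H = 300 − 6·112 − 2·(-327) = 282
Option 3 (F := -22, N − 18):
  N = 52 − 18 = 34
  F = -22
  H = 300 − 6·34 − 2·(-22) = 140
Comparing — Option 1: H=178, Option 2: H=282, Option 3: H=140. Lowest is 140 (Option 3).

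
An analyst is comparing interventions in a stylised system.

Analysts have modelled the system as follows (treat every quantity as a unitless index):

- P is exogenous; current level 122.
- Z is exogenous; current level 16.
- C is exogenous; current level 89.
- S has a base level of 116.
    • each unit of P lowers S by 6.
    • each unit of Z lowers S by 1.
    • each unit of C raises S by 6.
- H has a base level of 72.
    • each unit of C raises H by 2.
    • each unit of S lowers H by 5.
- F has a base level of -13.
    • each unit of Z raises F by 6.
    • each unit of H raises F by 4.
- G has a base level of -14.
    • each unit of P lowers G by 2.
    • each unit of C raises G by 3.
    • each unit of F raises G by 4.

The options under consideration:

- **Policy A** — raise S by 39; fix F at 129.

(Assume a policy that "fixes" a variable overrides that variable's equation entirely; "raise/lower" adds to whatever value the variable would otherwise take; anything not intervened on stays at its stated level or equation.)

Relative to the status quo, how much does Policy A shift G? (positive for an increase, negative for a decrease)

Baseline:
  P = 122
  Z = 16
  C = 89
  S = 116 − 6·122 − 16 + 6·89 = -98
  H = 72 + 2·89 − 5·(-98) = 740
  F = -13 + 6·16 + 4·740 = 3043
  G = -14 − 2·122 + 3·89 + 4·3043 = 12181
Policy A (S + 39, F := 129):
  P = 122
  Z = 16
  C = 89
  S = 116 − 6·122 − 16 + 6·89 (+39 from intervention) = -59
  H = 72 + 2·89 − 5·(-59) = 545
  F = 129
  G = -14 − 2·122 + 3·89 + 4·129 = 525
Change in G: 525 − 12181 = -11656

-11656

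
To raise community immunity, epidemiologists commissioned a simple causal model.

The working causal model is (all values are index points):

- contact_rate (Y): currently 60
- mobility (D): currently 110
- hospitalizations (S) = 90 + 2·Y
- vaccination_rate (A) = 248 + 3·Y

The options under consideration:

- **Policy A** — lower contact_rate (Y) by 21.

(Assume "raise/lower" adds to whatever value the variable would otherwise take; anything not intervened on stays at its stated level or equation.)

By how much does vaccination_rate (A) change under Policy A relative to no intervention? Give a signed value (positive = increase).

-63

Baseline:
  Y = 60
  A = 248 + 3·60 = 428
Policy A (Y − 21):
  Y = 60 − 21 = 39
  A = 248 + 3·39 = 365
Change in A: 365 − 428 = -63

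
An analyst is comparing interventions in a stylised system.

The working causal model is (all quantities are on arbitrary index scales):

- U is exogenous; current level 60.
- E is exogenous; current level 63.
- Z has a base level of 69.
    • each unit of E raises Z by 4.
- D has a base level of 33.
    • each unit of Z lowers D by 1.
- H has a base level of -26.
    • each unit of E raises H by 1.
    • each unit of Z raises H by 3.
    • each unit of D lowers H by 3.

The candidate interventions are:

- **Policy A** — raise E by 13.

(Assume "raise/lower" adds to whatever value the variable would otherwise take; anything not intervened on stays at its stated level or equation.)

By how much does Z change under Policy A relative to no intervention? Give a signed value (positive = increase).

52

Baseline:
  E = 63
  Z = 69 + 4·63 = 321
Policy A (E + 13):
  E = 63 + 13 = 76
  Z = 69 + 4·76 = 373
Change in Z: 373 − 321 = 52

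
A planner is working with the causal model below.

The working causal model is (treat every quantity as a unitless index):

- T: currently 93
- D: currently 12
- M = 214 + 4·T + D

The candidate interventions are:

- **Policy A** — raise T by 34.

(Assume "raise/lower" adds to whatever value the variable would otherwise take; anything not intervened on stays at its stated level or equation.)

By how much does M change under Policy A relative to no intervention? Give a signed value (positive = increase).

Baseline:
  T = 93
  D = 12
  M = 214 + 4·93 + 12 = 598
Policy A (T + 34):
  T = 93 + 34 = 127
  D = 12
  M = 214 + 4·127 + 12 = 734
Change in M: 734 − 598 = 136

136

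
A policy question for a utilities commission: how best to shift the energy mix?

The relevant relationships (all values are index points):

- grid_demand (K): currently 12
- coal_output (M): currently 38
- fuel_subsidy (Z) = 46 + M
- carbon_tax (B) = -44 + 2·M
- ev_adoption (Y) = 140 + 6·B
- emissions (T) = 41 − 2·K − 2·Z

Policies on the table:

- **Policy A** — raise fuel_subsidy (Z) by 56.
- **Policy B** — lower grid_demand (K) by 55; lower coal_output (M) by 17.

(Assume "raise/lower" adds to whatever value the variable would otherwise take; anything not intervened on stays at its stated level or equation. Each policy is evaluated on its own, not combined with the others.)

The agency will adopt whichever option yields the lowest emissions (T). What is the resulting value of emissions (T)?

Policy A (Z + 56):
  K = 12
  M = 38
  Z = 46 + 38 (+56 from intervention) = 140
  T = 41 − 2·12 − 2·140 = -263
Policy B (K − 55, M − 17):
  K = 12 − 55 = -43
  M = 38 − 17 = 21
  Z = 46 + 21 = 67
  T = 41 − 2·(-43) − 2·67 = -7
Comparing — Policy A: T=-263, Policy B: T=-7. Lowest is -263 (Policy A).

-263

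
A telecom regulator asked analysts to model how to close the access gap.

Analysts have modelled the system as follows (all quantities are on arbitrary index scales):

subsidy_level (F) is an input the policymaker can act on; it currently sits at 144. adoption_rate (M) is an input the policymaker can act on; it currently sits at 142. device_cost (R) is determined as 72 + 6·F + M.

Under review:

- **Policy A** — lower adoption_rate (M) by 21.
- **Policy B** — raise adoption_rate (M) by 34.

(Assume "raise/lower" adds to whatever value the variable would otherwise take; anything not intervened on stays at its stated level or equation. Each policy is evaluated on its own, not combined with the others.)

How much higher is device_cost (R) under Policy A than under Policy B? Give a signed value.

Policy A (M − 21):
  F = 144
  M = 142 − 21 = 121
  R = 72 + 6·144 + 121 = 1057
Policy B (M + 34):
  F = 144
  M = 142 + 34 = 176
  R = 72 + 6·144 + 176 = 1112
R: 1057 − 1112 = -55

-55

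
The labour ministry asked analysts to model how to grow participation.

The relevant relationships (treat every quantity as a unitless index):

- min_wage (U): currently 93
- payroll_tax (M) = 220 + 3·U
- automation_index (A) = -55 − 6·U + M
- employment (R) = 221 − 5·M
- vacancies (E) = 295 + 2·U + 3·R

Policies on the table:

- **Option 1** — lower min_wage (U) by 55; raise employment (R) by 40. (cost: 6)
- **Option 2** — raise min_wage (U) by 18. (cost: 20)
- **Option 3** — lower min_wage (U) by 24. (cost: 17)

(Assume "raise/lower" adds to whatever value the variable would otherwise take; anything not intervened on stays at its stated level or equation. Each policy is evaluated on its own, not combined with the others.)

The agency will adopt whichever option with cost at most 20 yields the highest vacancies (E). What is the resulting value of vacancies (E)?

Option 1 (U − 55, R + 40):
  U = 93 − 55 = 38
  M = 220 + 3·38 = 334
  R = 221 − 5·334 (+40 from intervention) = -1409
  E = 295 + 2·38 + 3·(-1409) = -3856
Option 2 (U + 18):
  U = 93 + 18 = 111
  M = 220 + 3·111 = 553
  R = 221 − 5·553 = -2544
  E = 295 + 2·111 + 3·(-2544) = -7115
Option 3 (U − 24):
  U = 93 − 24 = 69
  M = 220 + 3·69 = 427
  R = 221 − 5·427 = -1914
  E = 295 + 2·69 + 3·(-1914) = -5309
Comparing — Option 1: E=-3856, Option 2: E=-7115, Option 3: E=-5309. Highest is -3856 (Option 1).

-3856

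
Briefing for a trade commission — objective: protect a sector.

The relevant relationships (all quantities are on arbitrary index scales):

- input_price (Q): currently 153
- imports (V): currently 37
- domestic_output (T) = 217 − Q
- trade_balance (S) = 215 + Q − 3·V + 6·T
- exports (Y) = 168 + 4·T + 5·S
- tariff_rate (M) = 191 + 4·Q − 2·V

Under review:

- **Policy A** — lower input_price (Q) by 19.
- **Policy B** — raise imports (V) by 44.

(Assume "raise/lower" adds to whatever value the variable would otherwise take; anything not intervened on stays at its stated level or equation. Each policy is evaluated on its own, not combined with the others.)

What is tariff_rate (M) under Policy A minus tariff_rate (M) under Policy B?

Policy A (Q − 19):
  Q = 153 − 19 = 134
  V = 37
  M = 191 + 4·134 − 2·37 = 653
Policy B (V + 44):
  Q = 153
  V = 37 + 44 = 81
  M = 191 + 4·153 − 2·81 = 641
M: 653 − 641 = 12

12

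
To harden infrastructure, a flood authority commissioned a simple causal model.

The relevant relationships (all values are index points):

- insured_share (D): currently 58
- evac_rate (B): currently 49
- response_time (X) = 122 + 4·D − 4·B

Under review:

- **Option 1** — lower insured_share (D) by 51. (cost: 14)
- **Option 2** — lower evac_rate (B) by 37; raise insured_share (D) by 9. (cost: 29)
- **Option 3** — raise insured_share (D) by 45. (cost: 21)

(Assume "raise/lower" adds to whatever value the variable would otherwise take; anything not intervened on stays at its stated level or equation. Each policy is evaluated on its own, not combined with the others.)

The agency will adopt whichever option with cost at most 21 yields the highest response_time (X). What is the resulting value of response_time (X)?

338

Option 1 (D − 51):
  D = 58 − 51 = 7
  B = 49
  X = 122 + 4·7 − 4·49 = -46
Option 3 (D + 45):
  D = 58 + 45 = 103
  B = 49
  X = 122 + 4·103 − 4·49 = 338
Comparing — Option 1: X=-46, Option 3: X=338. Highest is 338 (Option 3).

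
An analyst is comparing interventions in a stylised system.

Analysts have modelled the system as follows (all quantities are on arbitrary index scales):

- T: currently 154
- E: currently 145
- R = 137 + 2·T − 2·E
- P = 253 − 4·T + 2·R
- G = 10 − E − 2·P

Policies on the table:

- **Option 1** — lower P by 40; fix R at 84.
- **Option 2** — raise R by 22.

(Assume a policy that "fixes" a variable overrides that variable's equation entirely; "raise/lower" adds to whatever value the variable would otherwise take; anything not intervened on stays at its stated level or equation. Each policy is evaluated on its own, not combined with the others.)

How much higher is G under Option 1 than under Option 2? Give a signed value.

Option 1 (P − 40, R := 84):
  T = 154
  E = 145
  R = 84
  P = 253 − 4·154 + 2·84 (−40 from intervention) = -235
  G = 10 − 145 − 2·(-235) = 335
Option 2 (R + 22):
  T = 154
  E = 145
  R = 137 + 2·154 − 2·145 (+22 from intervention) = 177
  P = 253 − 4·154 + 2·177 = -9
  G = 10 − 145 − 2·(-9) = -117
G: 335 − (-117) = 452

452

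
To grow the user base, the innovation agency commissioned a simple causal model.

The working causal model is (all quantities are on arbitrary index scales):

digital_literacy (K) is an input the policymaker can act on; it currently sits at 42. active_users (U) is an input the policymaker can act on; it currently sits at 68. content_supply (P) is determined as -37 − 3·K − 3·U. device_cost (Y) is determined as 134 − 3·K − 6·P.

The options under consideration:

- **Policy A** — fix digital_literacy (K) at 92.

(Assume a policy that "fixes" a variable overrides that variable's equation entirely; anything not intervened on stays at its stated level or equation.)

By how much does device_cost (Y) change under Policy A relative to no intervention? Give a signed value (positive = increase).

Baseline:
  K = 42
  U = 68
  P = -37 − 3·42 − 3·68 = -367
  Y = 134 − 3·42 − 6·(-367) = 2210
Policy A (K := 92):
  K = 92
  U = 68
  P = -37 − 3·92 − 3·68 = -517
  Y = 134 − 3·92 − 6·(-517) = 2960
Change in Y: 2960 − 2210 = 750

750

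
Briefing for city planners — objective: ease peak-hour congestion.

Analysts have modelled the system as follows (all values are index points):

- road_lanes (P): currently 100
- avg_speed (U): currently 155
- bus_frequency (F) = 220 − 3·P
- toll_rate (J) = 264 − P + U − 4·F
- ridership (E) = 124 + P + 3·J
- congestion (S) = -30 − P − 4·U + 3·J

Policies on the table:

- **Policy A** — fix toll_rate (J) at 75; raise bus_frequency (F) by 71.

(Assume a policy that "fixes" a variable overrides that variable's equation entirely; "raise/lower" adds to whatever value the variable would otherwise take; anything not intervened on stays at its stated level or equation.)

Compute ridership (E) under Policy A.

Policy A (J := 75, F + 71):
  P = 100
  U = 155
  F = 220 − 3·100 (+71 from intervention) = -9
  J = 75
  E = 124 + 100 + 3·75 = 449

449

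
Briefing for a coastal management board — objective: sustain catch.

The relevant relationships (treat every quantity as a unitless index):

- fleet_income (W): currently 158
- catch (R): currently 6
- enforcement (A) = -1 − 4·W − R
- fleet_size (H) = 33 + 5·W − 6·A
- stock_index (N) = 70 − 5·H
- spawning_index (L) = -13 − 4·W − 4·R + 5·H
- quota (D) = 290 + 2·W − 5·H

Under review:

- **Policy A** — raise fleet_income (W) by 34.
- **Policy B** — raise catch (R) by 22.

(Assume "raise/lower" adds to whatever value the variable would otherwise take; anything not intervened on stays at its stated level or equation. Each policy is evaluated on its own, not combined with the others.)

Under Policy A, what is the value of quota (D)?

-27541

Policy A (W + 34):
  W = 158 + 34 = 192
  R = 6
  A = -1 − 4·192 − 6 = -775
  H = 33 + 5·192 − 6·(-775) = 5643
  D = 290 + 2·192 − 5·5643 = -27541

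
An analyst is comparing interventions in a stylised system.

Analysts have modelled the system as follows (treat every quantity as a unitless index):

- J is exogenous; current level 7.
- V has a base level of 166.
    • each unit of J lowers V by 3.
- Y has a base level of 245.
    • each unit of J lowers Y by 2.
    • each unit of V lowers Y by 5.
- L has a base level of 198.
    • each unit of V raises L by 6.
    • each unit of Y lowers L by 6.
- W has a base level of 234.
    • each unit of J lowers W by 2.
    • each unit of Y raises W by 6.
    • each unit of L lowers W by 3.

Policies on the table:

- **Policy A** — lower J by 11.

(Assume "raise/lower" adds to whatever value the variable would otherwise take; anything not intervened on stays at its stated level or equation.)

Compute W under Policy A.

Policy A (J − 11):
  J = 7 − 11 = -4
  V = 166 − 3·(-4) = 178
  Y = 245 − 2·(-4) − 5·178 = -637
  L = 198 + 6·178 − 6·(-637) = 5088
  W = 234 − 2·(-4) + 6·(-637) − 3·5088 = -18844

-18844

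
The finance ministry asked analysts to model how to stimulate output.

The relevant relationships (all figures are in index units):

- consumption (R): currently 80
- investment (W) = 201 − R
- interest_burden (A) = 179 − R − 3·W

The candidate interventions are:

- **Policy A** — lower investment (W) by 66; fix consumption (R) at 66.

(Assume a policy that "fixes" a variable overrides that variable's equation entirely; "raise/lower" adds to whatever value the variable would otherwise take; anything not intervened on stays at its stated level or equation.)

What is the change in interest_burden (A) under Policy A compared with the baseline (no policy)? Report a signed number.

170

Baseline:
  R = 80
  W = 201 − 80 = 121
  A = 179 − 80 − 3·121 = -264
Policy A (W − 66, R := 66):
  R = 66
  W = 201 − 66 (−66 from intervention) = 69
  A = 179 − 66 − 3·69 = -94
Change in A: -94 − (-264) = 170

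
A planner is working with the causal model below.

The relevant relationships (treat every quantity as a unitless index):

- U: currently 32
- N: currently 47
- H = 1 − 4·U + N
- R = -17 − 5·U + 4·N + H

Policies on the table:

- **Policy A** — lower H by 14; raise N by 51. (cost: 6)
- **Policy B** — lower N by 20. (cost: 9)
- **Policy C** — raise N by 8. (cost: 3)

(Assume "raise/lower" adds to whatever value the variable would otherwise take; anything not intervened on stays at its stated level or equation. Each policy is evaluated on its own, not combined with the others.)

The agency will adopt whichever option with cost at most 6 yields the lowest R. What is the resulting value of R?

Policy A (H − 14, N + 51):
  U = 32
  N = 47 + 51 = 98
  H = 1 − 4·32 + 98 (−14 from intervention) = -43
  R = -17 − 5·32 + 4·98 + (-43) = 172
Policy C (N + 8):
  U = 32
  N = 47 + 8 = 55
  H = 1 − 4·32 + 55 = -72
  R = -17 − 5·32 + 4·55 + (-72) = -29
Comparing — Policy A: R=172, Policy C: R=-29. Lowest is -29 (Policy C).

-29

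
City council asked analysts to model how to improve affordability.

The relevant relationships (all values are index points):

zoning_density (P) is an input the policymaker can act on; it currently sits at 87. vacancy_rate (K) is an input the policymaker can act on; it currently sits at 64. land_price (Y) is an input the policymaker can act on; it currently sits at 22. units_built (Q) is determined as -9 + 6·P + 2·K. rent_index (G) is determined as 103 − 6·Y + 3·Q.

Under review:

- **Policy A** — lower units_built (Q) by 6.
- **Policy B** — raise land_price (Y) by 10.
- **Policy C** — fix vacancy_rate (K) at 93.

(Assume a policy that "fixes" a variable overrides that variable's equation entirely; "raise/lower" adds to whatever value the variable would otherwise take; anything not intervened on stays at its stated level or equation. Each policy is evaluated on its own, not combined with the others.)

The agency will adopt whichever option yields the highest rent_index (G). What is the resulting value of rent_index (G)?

Policy A (Q − 6):
  P = 87
  K = 64
  Y = 22
  Q = -9 + 6·87 + 2·64 (−6 from intervention) = 635
  G = 103 − 6·22 + 3·635 = 1876
Policy B (Y + 10):
  P = 87
  K = 64
  Y = 22 + 10 = 32
  Q = -9 + 6·87 + 2·64 = 641
  G = 103 − 6·32 + 3·641 = 1834
Policy C (K := 93):
  P = 87
  K = 93
  Y = 22
  Q = -9 + 6·87 + 2·93 = 699
  G = 103 − 6·22 + 3·699 = 2068
Comparing — Policy A: G=1876, Policy B: G=1834, Policy C: G=2068. Highest is 2068 (Policy C).

2068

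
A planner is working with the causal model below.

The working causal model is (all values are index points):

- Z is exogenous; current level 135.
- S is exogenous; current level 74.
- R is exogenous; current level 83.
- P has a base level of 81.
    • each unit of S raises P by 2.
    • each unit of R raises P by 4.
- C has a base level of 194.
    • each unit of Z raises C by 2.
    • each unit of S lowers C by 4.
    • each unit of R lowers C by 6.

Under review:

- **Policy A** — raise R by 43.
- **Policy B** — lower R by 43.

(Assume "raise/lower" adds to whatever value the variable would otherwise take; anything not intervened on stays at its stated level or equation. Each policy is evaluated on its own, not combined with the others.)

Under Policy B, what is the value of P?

Policy B (R − 43):
  S = 74
  R = 83 − 43 = 40
  P = 81 + 2·74 + 4·40 = 389

389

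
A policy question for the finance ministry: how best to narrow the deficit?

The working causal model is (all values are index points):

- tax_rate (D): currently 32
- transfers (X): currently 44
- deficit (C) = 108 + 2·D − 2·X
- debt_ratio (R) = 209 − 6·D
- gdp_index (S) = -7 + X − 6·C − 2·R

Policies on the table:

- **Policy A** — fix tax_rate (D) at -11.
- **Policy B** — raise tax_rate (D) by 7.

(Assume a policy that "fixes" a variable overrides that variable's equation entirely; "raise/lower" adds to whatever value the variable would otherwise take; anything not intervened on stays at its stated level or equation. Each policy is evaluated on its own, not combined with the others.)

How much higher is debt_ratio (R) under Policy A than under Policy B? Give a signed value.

Policy A (D := -11):
  D = -11
  R = 209 − 6·(-11) = 275
Policy B (D + 7):
  D = 32 + 7 = 39
  R = 209 − 6·39 = -25
R: 275 − (-25) = 300

300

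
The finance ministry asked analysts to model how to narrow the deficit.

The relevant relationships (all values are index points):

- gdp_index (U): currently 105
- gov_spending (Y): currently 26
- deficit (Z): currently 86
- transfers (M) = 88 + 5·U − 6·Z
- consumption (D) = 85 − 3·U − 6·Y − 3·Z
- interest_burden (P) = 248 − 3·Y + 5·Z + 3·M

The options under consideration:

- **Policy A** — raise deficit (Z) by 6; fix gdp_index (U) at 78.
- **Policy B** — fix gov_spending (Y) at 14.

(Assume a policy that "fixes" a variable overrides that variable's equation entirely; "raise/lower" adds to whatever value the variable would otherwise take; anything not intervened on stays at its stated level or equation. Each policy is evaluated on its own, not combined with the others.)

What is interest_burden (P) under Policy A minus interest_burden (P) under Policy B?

-519

Policy A (Z + 6, U := 78):
  U = 78
  Y = 26
  Z = 86 + 6 = 92
  M = 88 + 5·78 − 6·92 = -74
  P = 248 − 3·26 + 5·92 + 3·(-74) = 408
Policy B (Y := 14):
  U = 105
  Y = 14
  Z = 86
  M = 88 + 5·105 − 6·86 = 97
  P = 248 − 3·14 + 5·86 + 3·97 = 927
P: 408 − 927 = -519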